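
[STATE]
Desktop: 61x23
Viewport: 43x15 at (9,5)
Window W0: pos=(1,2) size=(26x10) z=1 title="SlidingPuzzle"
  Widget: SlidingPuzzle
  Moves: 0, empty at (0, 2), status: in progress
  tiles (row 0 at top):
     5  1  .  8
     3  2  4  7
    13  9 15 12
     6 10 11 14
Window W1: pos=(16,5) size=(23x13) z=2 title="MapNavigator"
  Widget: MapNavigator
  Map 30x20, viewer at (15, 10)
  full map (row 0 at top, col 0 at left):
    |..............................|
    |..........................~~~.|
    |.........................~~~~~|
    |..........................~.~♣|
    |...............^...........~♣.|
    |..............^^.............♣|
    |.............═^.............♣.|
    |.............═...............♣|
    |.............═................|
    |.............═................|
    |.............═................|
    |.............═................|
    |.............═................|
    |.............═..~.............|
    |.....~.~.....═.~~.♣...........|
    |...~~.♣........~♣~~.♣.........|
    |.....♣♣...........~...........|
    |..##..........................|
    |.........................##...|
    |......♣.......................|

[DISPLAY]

───┬───┏━━━━━━━━━━━━━━━━━━━━━┓             
 1 │   ┃ MapNavigator        ┃             
───┼───┠─────────────────────┨             
 2 │  4┃........═^...........┃             
───┼───┃........═............┃             
 9 │ 15┃........═............┃             
━━━━━━━┃........═............┃             
       ┃........═.@..........┃             
       ┃........═............┃             
       ┃........═............┃             
       ┃........═..~.........┃             
       ┃~.~.....═.~~.♣.......┃             
       ┗━━━━━━━━━━━━━━━━━━━━━┛             
                                           
                                           


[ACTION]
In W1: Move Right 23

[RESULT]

───┬───┏━━━━━━━━━━━━━━━━━━━━━┓             
 1 │   ┃ MapNavigator        ┃             
───┼───┠─────────────────────┨             
 2 │  4┃.........♣.          ┃             
───┼───┃..........♣          ┃             
 9 │ 15┃...........          ┃             
━━━━━━━┃...........          ┃             
       ┃..........@          ┃             
       ┃...........          ┃             
       ┃...........          ┃             
       ┃...........          ┃             
       ┃...........          ┃             
       ┗━━━━━━━━━━━━━━━━━━━━━┛             
                                           
                                           


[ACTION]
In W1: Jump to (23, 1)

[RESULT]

───┬───┏━━━━━━━━━━━━━━━━━━━━━┓             
 1 │   ┃ MapNavigator        ┃             
───┼───┠─────────────────────┨             
 2 │  4┃                     ┃             
───┼───┃                     ┃             
 9 │ 15┃                     ┃             
━━━━━━━┃.................    ┃             
       ┃..........@..~~~.    ┃             
       ┃............~~~~~    ┃             
       ┃.............~.~♣    ┃             
       ┃..^...........~♣.    ┃             
       ┃.^^.............♣    ┃             
       ┗━━━━━━━━━━━━━━━━━━━━━┛             
                                           
                                           


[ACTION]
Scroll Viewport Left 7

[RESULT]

┌────┬────┬───┏━━━━━━━━━━━━━━━━━━━━━┓      
│  5 │  1 │   ┃ MapNavigator        ┃      
├────┼────┼───┠─────────────────────┨      
│  3 │  2 │  4┃                     ┃      
├────┼────┼───┃                     ┃      
│ 13 │  9 │ 15┃                     ┃      
━━━━━━━━━━━━━━┃.................    ┃      
              ┃..........@..~~~.    ┃      
              ┃............~~~~~    ┃      
              ┃.............~.~♣    ┃      
              ┃..^...........~♣.    ┃      
              ┃.^^.............♣    ┃      
              ┗━━━━━━━━━━━━━━━━━━━━━┛      
                                           
                                           


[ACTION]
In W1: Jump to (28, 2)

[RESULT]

┌────┬────┬───┏━━━━━━━━━━━━━━━━━━━━━┓      
│  5 │  1 │   ┃ MapNavigator        ┃      
├────┼────┼───┠─────────────────────┨      
│  3 │  2 │  4┃                     ┃      
├────┼────┼───┃                     ┃      
│ 13 │  9 │ 15┃............         ┃      
━━━━━━━━━━━━━━┃........~~~.         ┃      
              ┃.......~~~@~         ┃      
              ┃........~.~♣         ┃      
              ┃.........~♣.         ┃      
              ┃...........♣         ┃      
              ┃..........♣.         ┃      
              ┗━━━━━━━━━━━━━━━━━━━━━┛      
                                           
                                           


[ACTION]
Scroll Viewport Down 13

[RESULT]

│  3 │  2 │  4┃                     ┃      
├────┼────┼───┃                     ┃      
│ 13 │  9 │ 15┃............         ┃      
━━━━━━━━━━━━━━┃........~~~.         ┃      
              ┃.......~~~@~         ┃      
              ┃........~.~♣         ┃      
              ┃.........~♣.         ┃      
              ┃...........♣         ┃      
              ┃..........♣.         ┃      
              ┗━━━━━━━━━━━━━━━━━━━━━┛      
                                           
                                           
                                           
                                           
                                           


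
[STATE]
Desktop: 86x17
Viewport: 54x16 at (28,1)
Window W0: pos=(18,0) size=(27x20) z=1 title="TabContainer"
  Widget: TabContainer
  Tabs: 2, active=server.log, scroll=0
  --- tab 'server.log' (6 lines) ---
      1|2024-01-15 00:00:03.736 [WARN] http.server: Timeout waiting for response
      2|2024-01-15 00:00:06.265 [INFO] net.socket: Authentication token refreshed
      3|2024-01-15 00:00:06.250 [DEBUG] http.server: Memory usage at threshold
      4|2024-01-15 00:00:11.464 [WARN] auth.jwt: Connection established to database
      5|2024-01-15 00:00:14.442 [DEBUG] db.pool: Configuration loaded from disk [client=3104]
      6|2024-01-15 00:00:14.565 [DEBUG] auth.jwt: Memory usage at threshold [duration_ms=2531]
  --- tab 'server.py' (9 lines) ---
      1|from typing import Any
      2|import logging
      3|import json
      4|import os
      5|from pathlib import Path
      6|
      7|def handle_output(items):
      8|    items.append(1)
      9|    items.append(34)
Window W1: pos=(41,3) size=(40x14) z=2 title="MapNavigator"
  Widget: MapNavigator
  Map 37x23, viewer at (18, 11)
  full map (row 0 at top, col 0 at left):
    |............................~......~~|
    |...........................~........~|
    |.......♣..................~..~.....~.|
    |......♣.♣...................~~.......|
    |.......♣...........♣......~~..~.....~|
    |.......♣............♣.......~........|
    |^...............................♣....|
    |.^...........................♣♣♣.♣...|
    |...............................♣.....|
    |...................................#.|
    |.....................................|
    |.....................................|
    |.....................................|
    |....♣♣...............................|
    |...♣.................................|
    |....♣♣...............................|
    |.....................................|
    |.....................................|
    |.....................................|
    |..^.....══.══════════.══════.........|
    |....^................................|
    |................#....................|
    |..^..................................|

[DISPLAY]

iner            ┃                                     
────────────────┨                                     
og]│ server.p┏━━━━━━━━━━━━━━━━━━━━━━━━━━━━━━━━━━━━━━┓ 
─────────────┃ MapNavigator                         ┃ 
5 00:00:03.73┠──────────────────────────────────────┨ 
5 00:00:06.26┃ ^...............................♣....┃ 
5 00:00:06.25┃ .^...........................♣♣♣.♣...┃ 
5 00:00:11.46┃ ...............................♣.....┃ 
5 00:00:14.44┃ ...................................#.┃ 
5 00:00:14.56┃ .....................................┃ 
             ┃ ..................@..................┃ 
             ┃ .....................................┃ 
             ┃ ....♣♣...............................┃ 
             ┃ ...♣.................................┃ 
             ┃ ....♣♣...............................┃ 
             ┗━━━━━━━━━━━━━━━━━━━━━━━━━━━━━━━━━━━━━━┛ 


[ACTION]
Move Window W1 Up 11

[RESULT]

iner         ┃ MapNavigator                         ┃ 
─────────────┠──────────────────────────────────────┨ 
og]│ server.p┃ ^...............................♣....┃ 
─────────────┃ .^...........................♣♣♣.♣...┃ 
5 00:00:03.73┃ ...............................♣.....┃ 
5 00:00:06.26┃ ...................................#.┃ 
5 00:00:06.25┃ .....................................┃ 
5 00:00:11.46┃ ..................@..................┃ 
5 00:00:14.44┃ .....................................┃ 
5 00:00:14.56┃ ....♣♣...............................┃ 
             ┃ ...♣.................................┃ 
             ┃ ....♣♣...............................┃ 
             ┗━━━━━━━━━━━━━━━━━━━━━━━━━━━━━━━━━━━━━━┛ 
                ┃                                     
                ┃                                     
                ┃                                     


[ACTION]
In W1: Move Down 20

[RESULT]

iner         ┃ MapNavigator                         ┃ 
─────────────┠──────────────────────────────────────┨ 
og]│ server.p┃ .....................................┃ 
─────────────┃ .....................................┃ 
5 00:00:03.73┃ ..^.....══.══════════.══════.........┃ 
5 00:00:06.26┃ ....^................................┃ 
5 00:00:06.25┃ ................#....................┃ 
5 00:00:11.46┃ ..^...............@..................┃ 
5 00:00:14.44┃                                      ┃ 
5 00:00:14.56┃                                      ┃ 
             ┃                                      ┃ 
             ┃                                      ┃ 
             ┗━━━━━━━━━━━━━━━━━━━━━━━━━━━━━━━━━━━━━━┛ 
                ┃                                     
                ┃                                     
                ┃                                     


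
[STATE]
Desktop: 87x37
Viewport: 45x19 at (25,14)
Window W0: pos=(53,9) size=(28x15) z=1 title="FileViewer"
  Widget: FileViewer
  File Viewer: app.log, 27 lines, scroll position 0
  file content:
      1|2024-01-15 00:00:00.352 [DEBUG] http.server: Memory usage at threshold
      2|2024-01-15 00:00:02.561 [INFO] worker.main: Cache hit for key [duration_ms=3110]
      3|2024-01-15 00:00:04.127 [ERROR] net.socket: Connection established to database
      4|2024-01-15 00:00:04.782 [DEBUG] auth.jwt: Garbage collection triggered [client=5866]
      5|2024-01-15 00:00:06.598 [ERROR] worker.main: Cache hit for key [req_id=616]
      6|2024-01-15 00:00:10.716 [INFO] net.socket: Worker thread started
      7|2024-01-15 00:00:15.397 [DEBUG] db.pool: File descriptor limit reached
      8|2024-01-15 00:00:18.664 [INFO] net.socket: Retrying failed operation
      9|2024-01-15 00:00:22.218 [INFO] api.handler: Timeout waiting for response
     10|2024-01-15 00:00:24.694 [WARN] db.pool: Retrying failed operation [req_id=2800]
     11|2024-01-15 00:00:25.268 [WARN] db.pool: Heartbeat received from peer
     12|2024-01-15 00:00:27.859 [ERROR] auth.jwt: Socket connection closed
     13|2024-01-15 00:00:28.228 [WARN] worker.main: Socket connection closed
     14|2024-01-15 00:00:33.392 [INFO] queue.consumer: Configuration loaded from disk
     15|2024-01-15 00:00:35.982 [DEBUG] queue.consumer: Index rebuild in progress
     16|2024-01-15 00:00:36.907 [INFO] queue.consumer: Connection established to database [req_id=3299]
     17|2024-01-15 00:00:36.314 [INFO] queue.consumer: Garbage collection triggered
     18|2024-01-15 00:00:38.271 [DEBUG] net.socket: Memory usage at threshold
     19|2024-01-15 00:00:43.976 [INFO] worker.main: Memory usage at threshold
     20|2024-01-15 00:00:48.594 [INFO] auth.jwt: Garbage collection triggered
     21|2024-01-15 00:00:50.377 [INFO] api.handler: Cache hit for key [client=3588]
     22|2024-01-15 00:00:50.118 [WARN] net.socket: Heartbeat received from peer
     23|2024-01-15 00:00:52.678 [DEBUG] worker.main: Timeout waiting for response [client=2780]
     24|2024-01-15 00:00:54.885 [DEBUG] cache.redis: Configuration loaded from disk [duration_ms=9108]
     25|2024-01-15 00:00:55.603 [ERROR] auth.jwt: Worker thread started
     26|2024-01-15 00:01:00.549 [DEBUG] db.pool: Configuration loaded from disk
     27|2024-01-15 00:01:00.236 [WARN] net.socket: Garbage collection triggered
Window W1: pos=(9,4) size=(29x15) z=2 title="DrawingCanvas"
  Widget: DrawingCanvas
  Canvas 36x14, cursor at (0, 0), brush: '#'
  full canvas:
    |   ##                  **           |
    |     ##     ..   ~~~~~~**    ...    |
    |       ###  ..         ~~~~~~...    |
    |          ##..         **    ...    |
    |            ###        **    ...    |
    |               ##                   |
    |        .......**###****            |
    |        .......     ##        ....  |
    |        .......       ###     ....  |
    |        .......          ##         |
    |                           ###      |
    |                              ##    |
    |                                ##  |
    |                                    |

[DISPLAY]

     ##     ┃               ┃2024-01-15 00:00
       ###  ┃               ┃2024-01-15 00:00
          ##┃               ┃2024-01-15 00:00
            ┃               ┃2024-01-15 00:00
━━━━━━━━━━━━┛               ┃2024-01-15 00:00
                            ┃2024-01-15 00:00
                            ┃2024-01-15 00:00
                            ┃2024-01-15 00:00
                            ┃2024-01-15 00:00
                            ┗━━━━━━━━━━━━━━━━
                                             
                                             
                                             
                                             
                                             
                                             
                                             
                                             
                                             


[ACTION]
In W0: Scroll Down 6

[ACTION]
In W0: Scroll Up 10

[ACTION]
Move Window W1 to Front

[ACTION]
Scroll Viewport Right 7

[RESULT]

     ┃               ┃2024-01-15 00:00:04.127
###  ┃               ┃2024-01-15 00:00:04.782
   ##┃               ┃2024-01-15 00:00:06.598
     ┃               ┃2024-01-15 00:00:10.716
━━━━━┛               ┃2024-01-15 00:00:15.397
                     ┃2024-01-15 00:00:18.664
                     ┃2024-01-15 00:00:22.218
                     ┃2024-01-15 00:00:24.694
                     ┃2024-01-15 00:00:25.268
                     ┗━━━━━━━━━━━━━━━━━━━━━━━
                                             
                                             
                                             
                                             
                                             
                                             
                                             
                                             
                                             


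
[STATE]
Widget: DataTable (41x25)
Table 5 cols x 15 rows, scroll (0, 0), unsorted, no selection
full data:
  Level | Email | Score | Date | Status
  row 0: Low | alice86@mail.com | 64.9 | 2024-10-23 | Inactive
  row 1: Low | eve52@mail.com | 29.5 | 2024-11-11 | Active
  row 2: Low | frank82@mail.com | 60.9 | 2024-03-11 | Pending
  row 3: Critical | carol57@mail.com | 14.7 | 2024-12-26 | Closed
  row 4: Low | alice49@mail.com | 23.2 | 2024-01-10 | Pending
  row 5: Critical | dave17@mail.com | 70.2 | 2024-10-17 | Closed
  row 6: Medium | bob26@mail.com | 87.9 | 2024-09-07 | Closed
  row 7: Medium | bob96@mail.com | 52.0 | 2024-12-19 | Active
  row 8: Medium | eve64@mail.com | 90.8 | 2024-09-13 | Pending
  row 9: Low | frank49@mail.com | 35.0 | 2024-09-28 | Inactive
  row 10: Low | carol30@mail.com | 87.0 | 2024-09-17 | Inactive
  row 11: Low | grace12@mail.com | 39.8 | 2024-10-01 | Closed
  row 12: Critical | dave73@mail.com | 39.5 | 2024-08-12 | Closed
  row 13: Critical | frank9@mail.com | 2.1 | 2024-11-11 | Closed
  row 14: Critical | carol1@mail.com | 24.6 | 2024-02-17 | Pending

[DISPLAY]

Level   │Email           │Score│Date     
────────┼────────────────┼─────┼─────────
Low     │alice86@mail.com│64.9 │2024-10-2
Low     │eve52@mail.com  │29.5 │2024-11-1
Low     │frank82@mail.com│60.9 │2024-03-1
Critical│carol57@mail.com│14.7 │2024-12-2
Low     │alice49@mail.com│23.2 │2024-01-1
Critical│dave17@mail.com │70.2 │2024-10-1
Medium  │bob26@mail.com  │87.9 │2024-09-0
Medium  │bob96@mail.com  │52.0 │2024-12-1
Medium  │eve64@mail.com  │90.8 │2024-09-1
Low     │frank49@mail.com│35.0 │2024-09-2
Low     │carol30@mail.com│87.0 │2024-09-1
Low     │grace12@mail.com│39.8 │2024-10-0
Critical│dave73@mail.com │39.5 │2024-08-1
Critical│frank9@mail.com │2.1  │2024-11-1
Critical│carol1@mail.com │24.6 │2024-02-1
                                         
                                         
                                         
                                         
                                         
                                         
                                         
                                         


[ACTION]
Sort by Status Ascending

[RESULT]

Level   │Email           │Score│Date     
────────┼────────────────┼─────┼─────────
Low     │eve52@mail.com  │29.5 │2024-11-1
Medium  │bob96@mail.com  │52.0 │2024-12-1
Critical│carol57@mail.com│14.7 │2024-12-2
Critical│dave17@mail.com │70.2 │2024-10-1
Medium  │bob26@mail.com  │87.9 │2024-09-0
Low     │grace12@mail.com│39.8 │2024-10-0
Critical│dave73@mail.com │39.5 │2024-08-1
Critical│frank9@mail.com │2.1  │2024-11-1
Low     │alice86@mail.com│64.9 │2024-10-2
Low     │frank49@mail.com│35.0 │2024-09-2
Low     │carol30@mail.com│87.0 │2024-09-1
Low     │frank82@mail.com│60.9 │2024-03-1
Low     │alice49@mail.com│23.2 │2024-01-1
Medium  │eve64@mail.com  │90.8 │2024-09-1
Critical│carol1@mail.com │24.6 │2024-02-1
                                         
                                         
                                         
                                         
                                         
                                         
                                         
                                         


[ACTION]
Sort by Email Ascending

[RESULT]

Level   │Email          ▲│Score│Date     
────────┼────────────────┼─────┼─────────
Low     │alice49@mail.com│23.2 │2024-01-1
Low     │alice86@mail.com│64.9 │2024-10-2
Medium  │bob26@mail.com  │87.9 │2024-09-0
Medium  │bob96@mail.com  │52.0 │2024-12-1
Critical│carol1@mail.com │24.6 │2024-02-1
Low     │carol30@mail.com│87.0 │2024-09-1
Critical│carol57@mail.com│14.7 │2024-12-2
Critical│dave17@mail.com │70.2 │2024-10-1
Critical│dave73@mail.com │39.5 │2024-08-1
Low     │eve52@mail.com  │29.5 │2024-11-1
Medium  │eve64@mail.com  │90.8 │2024-09-1
Low     │frank49@mail.com│35.0 │2024-09-2
Low     │frank82@mail.com│60.9 │2024-03-1
Critical│frank9@mail.com │2.1  │2024-11-1
Low     │grace12@mail.com│39.8 │2024-10-0
                                         
                                         
                                         
                                         
                                         
                                         
                                         
                                         


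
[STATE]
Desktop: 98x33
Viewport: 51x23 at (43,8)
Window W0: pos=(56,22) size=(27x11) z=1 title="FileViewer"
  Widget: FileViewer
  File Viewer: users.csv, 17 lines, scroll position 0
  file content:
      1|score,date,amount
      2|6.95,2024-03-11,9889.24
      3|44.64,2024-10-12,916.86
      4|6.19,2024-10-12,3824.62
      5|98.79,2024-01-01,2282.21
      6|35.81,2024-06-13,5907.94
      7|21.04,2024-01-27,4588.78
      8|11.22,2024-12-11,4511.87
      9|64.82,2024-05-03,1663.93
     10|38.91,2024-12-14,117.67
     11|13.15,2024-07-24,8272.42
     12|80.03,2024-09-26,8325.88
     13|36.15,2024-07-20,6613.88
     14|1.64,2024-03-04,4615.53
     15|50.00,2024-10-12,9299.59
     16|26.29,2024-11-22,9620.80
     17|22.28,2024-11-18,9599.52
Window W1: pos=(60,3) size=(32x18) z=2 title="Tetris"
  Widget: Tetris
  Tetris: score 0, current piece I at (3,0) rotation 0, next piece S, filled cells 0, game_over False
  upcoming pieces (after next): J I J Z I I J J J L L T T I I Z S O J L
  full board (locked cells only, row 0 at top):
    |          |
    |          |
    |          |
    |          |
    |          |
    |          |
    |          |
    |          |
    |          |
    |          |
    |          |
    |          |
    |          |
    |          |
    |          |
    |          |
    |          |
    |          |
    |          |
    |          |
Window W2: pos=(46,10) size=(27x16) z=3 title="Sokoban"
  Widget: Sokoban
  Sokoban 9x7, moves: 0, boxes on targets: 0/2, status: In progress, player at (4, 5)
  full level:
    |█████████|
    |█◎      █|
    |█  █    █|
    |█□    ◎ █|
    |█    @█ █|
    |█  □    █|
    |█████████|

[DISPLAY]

                 ┃          │░░                 ┃  
                 ┃          │                   ┃  
   ┏━━━━━━━━━━━━━━━━━━━━━━━━━┓                  ┃  
   ┃ Sokoban                 ┃                  ┃  
   ┠─────────────────────────┨core:             ┃  
   ┃█████████                ┃                  ┃  
   ┃█◎      █                ┃                  ┃  
   ┃█  █    █                ┃                  ┃  
   ┃█□    ◎ █                ┃                  ┃  
   ┃█    @█ █                ┃                  ┃  
   ┃█  □    █                ┃                  ┃  
   ┃█████████                ┃                  ┃  
   ┃Moves: 0  0/2            ┃━━━━━━━━━━━━━━━━━━┛  
   ┃                         ┃                     
   ┃                         ┃━━━━━━━━━┓           
   ┃                         ┃         ┃           
   ┃                         ┃─────────┨           
   ┗━━━━━━━━━━━━━━━━━━━━━━━━━┛t       ▲┃           
             ┃6.95,2024-03-11,9889.24 █┃           
             ┃44.64,2024-10-12,916.86 ░┃           
             ┃6.19,2024-10-12,3824.62 ░┃           
             ┃98.79,2024-01-01,2282.21░┃           
             ┃35.81,2024-06-13,5907.94░┃           


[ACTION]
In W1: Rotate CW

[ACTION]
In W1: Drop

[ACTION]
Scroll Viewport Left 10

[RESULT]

                           ┃          │░░          
                           ┃          │            
             ┏━━━━━━━━━━━━━━━━━━━━━━━━━┓           
             ┃ Sokoban                 ┃           
             ┠─────────────────────────┨core:      
             ┃█████████                ┃           
             ┃█◎      █                ┃           
             ┃█  █    █                ┃           
             ┃█□    ◎ █                ┃           
             ┃█    @█ █                ┃           
             ┃█  □    █                ┃           
             ┃█████████                ┃           
             ┃Moves: 0  0/2            ┃━━━━━━━━━━━
             ┃                         ┃           
             ┃                         ┃━━━━━━━━━┓ 
             ┃                         ┃         ┃ 
             ┃                         ┃─────────┨ 
             ┗━━━━━━━━━━━━━━━━━━━━━━━━━┛t       ▲┃ 
                       ┃6.95,2024-03-11,9889.24 █┃ 
                       ┃44.64,2024-10-12,916.86 ░┃ 
                       ┃6.19,2024-10-12,3824.62 ░┃ 
                       ┃98.79,2024-01-01,2282.21░┃ 
                       ┃35.81,2024-06-13,5907.94░┃ 


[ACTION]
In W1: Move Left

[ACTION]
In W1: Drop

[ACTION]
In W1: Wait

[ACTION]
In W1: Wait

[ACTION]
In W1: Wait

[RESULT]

                           ┃  █       │░░          
                           ┃          │            
             ┏━━━━━━━━━━━━━━━━━━━━━━━━━┓           
             ┃ Sokoban                 ┃           
             ┠─────────────────────────┨core:      
             ┃█████████                ┃           
             ┃█◎      █                ┃           
             ┃█  █    █                ┃           
             ┃█□    ◎ █                ┃           
             ┃█    @█ █                ┃           
             ┃█  □    █                ┃           
             ┃█████████                ┃           
             ┃Moves: 0  0/2            ┃━━━━━━━━━━━
             ┃                         ┃           
             ┃                         ┃━━━━━━━━━┓ 
             ┃                         ┃         ┃ 
             ┃                         ┃─────────┨ 
             ┗━━━━━━━━━━━━━━━━━━━━━━━━━┛t       ▲┃ 
                       ┃6.95,2024-03-11,9889.24 █┃ 
                       ┃44.64,2024-10-12,916.86 ░┃ 
                       ┃6.19,2024-10-12,3824.62 ░┃ 
                       ┃98.79,2024-01-01,2282.21░┃ 
                       ┃35.81,2024-06-13,5907.94░┃ 


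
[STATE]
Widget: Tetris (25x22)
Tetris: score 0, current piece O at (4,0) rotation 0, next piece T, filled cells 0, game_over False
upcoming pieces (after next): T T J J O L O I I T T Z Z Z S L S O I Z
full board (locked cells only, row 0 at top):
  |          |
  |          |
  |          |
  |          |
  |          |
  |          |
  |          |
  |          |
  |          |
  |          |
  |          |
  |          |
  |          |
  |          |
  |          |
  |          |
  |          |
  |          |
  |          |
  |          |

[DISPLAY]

    ▓▓    │Next:         
    ▓▓    │ ▒            
          │▒▒▒           
          │              
          │              
          │              
          │Score:        
          │0             
          │              
          │              
          │              
          │              
          │              
          │              
          │              
          │              
          │              
          │              
          │              
          │              
          │              
          │              


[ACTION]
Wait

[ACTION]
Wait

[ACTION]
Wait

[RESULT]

          │Next:         
          │ ▒            
          │▒▒▒           
    ▓▓    │              
    ▓▓    │              
          │              
          │Score:        
          │0             
          │              
          │              
          │              
          │              
          │              
          │              
          │              
          │              
          │              
          │              
          │              
          │              
          │              
          │              


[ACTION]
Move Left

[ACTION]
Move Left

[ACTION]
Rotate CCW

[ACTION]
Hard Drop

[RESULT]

    ▒     │Next:         
   ▒▒▒    │ ▒            
          │▒▒▒           
          │              
          │              
          │              
          │Score:        
          │0             
          │              
          │              
          │              
          │              
          │              
          │              
          │              
          │              
          │              
          │              
  ▓▓      │              
  ▓▓      │              
          │              
          │              


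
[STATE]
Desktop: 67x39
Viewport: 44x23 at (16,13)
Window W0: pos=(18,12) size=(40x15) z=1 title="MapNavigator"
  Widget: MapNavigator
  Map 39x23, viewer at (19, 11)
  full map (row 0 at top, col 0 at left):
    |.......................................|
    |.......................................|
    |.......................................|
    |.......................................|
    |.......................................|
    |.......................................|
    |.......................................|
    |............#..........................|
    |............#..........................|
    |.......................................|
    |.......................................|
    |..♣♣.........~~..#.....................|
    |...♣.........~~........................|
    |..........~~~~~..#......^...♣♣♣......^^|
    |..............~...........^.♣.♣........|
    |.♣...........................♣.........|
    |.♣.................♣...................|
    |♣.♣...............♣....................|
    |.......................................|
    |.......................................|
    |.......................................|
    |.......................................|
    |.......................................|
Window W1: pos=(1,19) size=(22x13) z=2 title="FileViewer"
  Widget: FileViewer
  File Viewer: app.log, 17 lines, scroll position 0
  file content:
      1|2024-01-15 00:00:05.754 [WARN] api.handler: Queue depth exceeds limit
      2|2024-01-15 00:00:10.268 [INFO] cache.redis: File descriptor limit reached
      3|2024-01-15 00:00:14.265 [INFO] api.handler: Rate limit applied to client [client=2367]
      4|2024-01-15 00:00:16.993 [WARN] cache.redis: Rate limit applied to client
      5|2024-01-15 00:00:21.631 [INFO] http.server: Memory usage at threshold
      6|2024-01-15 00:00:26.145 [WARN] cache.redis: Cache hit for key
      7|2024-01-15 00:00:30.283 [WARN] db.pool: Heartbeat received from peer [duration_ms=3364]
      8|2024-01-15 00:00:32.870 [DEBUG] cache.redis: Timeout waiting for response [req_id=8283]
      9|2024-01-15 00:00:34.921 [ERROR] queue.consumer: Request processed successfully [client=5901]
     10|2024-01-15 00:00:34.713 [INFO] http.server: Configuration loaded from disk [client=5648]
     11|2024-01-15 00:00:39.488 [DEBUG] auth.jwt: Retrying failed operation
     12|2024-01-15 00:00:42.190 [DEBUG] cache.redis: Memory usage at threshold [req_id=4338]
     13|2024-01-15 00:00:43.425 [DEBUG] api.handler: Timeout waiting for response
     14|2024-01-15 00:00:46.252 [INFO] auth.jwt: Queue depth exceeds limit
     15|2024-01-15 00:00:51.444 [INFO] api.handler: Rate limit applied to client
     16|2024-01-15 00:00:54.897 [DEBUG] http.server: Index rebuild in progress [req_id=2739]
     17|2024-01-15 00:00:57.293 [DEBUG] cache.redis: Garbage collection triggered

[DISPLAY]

  ┃ MapNavigator                         ┃  
  ┠──────────────────────────────────────┨  
  ┃......................................┃  
  ┃............#.........................┃  
  ┃............#.........................┃  
  ┃......................................┃  
━━━━━━┓..................................┃  
      ┃.........~~..#.@..................┃  
──────┨.........~~.......................┃  
00:05▲┃......~~~~~..#......^...♣♣♣......^┃  
00:10█┃..........~...........^.♣.♣.......┃  
00:14░┃.........................♣........┃  
00:16░┃...............♣..................┃  
00:21░┃━━━━━━━━━━━━━━━━━━━━━━━━━━━━━━━━━━┛  
00:26░┃                                     
00:30░┃                                     
00:32░┃                                     
00:34▼┃                                     
━━━━━━┛                                     
                                            
                                            
                                            
                                            


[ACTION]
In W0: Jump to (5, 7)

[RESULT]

  ┃ MapNavigator                         ┃  
  ┠──────────────────────────────────────┨  
  ┃              ........................┃  
  ┃              ........................┃  
  ┃              ........................┃  
  ┃              ........................┃  
━━━━━━┓          ........................┃  
      ┃          .....@......#...........┃  
──────┨          ............#...........┃  
00:05▲┃          ........................┃  
00:10█┃          ........................┃  
00:14░┃          ..♣♣.........~~..#......┃  
00:16░┃          ...♣.........~~.........┃  
00:21░┃━━━━━━━━━━━━━━━━━━━━━━━━━━━━━━━━━━┛  
00:26░┃                                     
00:30░┃                                     
00:32░┃                                     
00:34▼┃                                     
━━━━━━┛                                     
                                            
                                            
                                            
                                            


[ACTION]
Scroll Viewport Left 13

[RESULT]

               ┃ MapNavigator               
               ┠────────────────────────────
               ┃              ..............
               ┃              ..............
               ┃              ..............
               ┃              ..............
━━━━━━━━━━━━━━━━━━━┓          ..............
FileViewer         ┃          .....@......#.
───────────────────┨          ............#.
024-01-15 00:00:05▲┃          ..............
024-01-15 00:00:10█┃          ..............
024-01-15 00:00:14░┃          ..♣♣.........~
024-01-15 00:00:16░┃          ...♣.........~
024-01-15 00:00:21░┃━━━━━━━━━━━━━━━━━━━━━━━━
024-01-15 00:00:26░┃                        
024-01-15 00:00:30░┃                        
024-01-15 00:00:32░┃                        
024-01-15 00:00:34▼┃                        
━━━━━━━━━━━━━━━━━━━┛                        
                                            
                                            
                                            
                                            


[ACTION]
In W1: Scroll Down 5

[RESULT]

               ┃ MapNavigator               
               ┠────────────────────────────
               ┃              ..............
               ┃              ..............
               ┃              ..............
               ┃              ..............
━━━━━━━━━━━━━━━━━━━┓          ..............
FileViewer         ┃          .....@......#.
───────────────────┨          ............#.
024-01-15 00:00:26▲┃          ..............
024-01-15 00:00:30░┃          ..............
024-01-15 00:00:32░┃          ..♣♣.........~
024-01-15 00:00:34░┃          ...♣.........~
024-01-15 00:00:34░┃━━━━━━━━━━━━━━━━━━━━━━━━
024-01-15 00:00:39█┃                        
024-01-15 00:00:42░┃                        
024-01-15 00:00:43░┃                        
024-01-15 00:00:46▼┃                        
━━━━━━━━━━━━━━━━━━━┛                        
                                            
                                            
                                            
                                            


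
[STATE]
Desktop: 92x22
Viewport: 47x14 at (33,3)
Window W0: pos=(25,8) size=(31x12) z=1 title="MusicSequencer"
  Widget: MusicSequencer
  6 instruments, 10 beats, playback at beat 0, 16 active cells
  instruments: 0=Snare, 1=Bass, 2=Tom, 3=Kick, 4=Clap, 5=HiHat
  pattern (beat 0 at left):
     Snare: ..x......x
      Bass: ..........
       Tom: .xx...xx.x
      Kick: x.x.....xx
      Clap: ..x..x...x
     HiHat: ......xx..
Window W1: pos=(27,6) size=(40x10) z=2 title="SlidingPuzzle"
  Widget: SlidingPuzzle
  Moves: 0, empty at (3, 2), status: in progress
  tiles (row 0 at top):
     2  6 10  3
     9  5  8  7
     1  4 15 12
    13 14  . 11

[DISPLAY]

                                               
                                               
                                               
━━━━━━━━━━━━━━━━━━━━━━━━━━━━━━━━━┓             
ingPuzzle                        ┃             
─────────────────────────────────┨             
┬────┬────┬────┐                 ┃             
│  6 │ 10 │  3 │                 ┃             
┼────┼────┼────┤                 ┃             
│  5 │  8 │  7 │                 ┃             
┼────┼────┼────┤                 ┃             
│  4 │ 15 │ 12 │                 ┃             
━━━━━━━━━━━━━━━━━━━━━━━━━━━━━━━━━┛             
·█··█···█             ┃                        


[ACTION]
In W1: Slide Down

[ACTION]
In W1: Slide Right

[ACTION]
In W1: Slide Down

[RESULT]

                                               
                                               
                                               
━━━━━━━━━━━━━━━━━━━━━━━━━━━━━━━━━┓             
ingPuzzle                        ┃             
─────────────────────────────────┨             
┬────┬────┬────┐                 ┃             
│  6 │ 10 │  3 │                 ┃             
┼────┼────┼────┤                 ┃             
│    │  8 │  7 │                 ┃             
┼────┼────┼────┤                 ┃             
│  5 │  4 │ 12 │                 ┃             
━━━━━━━━━━━━━━━━━━━━━━━━━━━━━━━━━┛             
·█··█···█             ┃                        
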